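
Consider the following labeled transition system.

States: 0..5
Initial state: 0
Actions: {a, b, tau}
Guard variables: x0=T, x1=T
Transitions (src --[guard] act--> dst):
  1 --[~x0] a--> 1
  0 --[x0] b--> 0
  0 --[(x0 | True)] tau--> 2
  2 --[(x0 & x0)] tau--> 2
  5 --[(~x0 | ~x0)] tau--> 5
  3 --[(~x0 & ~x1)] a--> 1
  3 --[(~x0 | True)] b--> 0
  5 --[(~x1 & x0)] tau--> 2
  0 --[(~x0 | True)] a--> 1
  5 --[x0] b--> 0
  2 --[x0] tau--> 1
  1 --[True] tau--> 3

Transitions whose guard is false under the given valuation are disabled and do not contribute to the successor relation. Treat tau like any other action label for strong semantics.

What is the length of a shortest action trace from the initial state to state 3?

Answer: 2

Analysis:
Layered search for 3:
  depth 0: {0}
  depth 1: {1,2}
  depth 2: {3}
first hit 3 at d=2 via a·tau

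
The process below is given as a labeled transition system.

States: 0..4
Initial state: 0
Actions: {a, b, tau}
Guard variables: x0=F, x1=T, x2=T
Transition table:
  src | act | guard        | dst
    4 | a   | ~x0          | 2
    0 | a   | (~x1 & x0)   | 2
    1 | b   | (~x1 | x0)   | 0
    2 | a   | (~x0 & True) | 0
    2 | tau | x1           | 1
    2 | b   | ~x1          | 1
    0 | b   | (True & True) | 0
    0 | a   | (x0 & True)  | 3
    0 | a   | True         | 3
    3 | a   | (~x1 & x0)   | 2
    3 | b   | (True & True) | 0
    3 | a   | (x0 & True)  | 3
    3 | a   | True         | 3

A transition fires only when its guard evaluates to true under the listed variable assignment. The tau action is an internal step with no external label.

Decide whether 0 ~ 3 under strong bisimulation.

Refine partition for ~:
  P[0] = {{0,1,2,3,4}}
  P[1] = {{0,3},{1},{2},{4}}
Fixed point at round 2; 4 class(es).
[0]={0,3}  [3]={0,3}

Answer: BISIMILAR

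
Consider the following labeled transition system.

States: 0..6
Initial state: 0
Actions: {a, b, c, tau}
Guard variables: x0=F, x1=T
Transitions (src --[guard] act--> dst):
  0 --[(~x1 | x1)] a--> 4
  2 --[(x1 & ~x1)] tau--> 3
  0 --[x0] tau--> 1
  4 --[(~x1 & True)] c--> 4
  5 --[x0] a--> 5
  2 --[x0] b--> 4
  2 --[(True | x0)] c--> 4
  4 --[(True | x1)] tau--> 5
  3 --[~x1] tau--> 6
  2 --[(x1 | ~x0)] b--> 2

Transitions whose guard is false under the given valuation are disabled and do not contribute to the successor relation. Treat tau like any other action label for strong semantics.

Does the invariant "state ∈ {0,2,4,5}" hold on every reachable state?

Allowed set {0,2,4,5}
Reachable = {0,4,5}
  0: ok
  4: ok
  5: ok

Answer: INVARIANT HOLDS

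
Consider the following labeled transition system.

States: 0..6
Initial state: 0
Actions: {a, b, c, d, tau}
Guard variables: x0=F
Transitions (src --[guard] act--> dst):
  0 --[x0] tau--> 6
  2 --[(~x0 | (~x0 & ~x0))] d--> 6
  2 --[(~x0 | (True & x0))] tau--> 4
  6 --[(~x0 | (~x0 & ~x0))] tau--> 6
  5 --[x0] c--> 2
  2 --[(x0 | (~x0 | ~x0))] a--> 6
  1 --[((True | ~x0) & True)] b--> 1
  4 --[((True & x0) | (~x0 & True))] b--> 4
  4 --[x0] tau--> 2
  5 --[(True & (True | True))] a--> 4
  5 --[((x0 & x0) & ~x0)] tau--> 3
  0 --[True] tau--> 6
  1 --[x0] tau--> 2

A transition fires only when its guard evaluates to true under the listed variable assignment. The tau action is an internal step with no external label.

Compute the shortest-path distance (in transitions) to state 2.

Layered search for 2:
  L0 = {0}
  L1 = {6}
2 never appears.

Answer: UNREACHABLE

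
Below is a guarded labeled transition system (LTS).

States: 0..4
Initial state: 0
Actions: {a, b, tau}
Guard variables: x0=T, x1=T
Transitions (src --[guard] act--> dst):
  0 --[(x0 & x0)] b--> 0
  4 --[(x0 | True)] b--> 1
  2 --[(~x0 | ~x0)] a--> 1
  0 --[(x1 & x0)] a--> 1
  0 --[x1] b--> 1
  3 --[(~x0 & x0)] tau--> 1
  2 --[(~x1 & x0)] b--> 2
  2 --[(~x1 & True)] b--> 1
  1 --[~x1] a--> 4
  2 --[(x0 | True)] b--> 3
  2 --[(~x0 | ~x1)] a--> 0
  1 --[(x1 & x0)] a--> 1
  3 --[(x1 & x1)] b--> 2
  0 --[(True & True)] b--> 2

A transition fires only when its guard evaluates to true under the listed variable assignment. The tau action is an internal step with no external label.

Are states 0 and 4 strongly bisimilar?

Answer: NOT BISIMILAR

Working:
Bisimulation quotient by refinement:
  π0 = {{0,1,2,3,4}}
  π1 = {{0},{1},{2,3,4}}
  π2 = {{0},{1},{2,3},{4}}
4 equivalence class(es) (converged in 3)
class of 0: {0}; class of 4: {4}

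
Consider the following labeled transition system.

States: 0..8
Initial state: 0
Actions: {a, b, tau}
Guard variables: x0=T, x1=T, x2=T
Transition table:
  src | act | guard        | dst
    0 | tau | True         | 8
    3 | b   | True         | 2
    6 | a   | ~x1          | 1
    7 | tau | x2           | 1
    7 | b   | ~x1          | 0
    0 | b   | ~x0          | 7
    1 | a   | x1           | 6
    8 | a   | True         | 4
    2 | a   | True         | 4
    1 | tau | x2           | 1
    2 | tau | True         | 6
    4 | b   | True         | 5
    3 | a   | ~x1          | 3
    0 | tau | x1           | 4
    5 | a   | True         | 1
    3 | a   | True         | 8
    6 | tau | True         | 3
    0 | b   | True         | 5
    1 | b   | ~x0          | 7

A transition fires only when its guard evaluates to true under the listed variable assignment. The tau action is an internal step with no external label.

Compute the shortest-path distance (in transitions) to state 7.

Answer: UNREACHABLE

Working:
BFS to 7:
  depth 0: {0}
  depth 1: {4,5,8}
  depth 2: {1}
  depth 3: {6}
  depth 4: {3}
  depth 5: {2}
7 never appears.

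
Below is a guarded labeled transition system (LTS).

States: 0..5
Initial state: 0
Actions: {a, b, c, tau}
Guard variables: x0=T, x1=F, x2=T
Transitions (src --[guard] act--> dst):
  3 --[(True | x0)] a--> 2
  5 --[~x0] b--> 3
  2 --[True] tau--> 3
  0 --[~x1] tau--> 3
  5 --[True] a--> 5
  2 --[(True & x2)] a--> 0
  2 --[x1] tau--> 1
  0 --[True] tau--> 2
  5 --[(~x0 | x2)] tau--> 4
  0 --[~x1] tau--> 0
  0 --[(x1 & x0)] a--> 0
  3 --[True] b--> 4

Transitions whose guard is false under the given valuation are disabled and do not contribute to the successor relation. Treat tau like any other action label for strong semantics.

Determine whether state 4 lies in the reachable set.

Answer: REACHABLE

Analysis:
Guard filter leaves 9 enabled edge(s).
L0 = {0}
L1 = {2,3}  now seen {0,2,3}
L2 = {4}  now seen {0,2,3,4}
Reachable = {0,2,3,4}
witness 4: tau·b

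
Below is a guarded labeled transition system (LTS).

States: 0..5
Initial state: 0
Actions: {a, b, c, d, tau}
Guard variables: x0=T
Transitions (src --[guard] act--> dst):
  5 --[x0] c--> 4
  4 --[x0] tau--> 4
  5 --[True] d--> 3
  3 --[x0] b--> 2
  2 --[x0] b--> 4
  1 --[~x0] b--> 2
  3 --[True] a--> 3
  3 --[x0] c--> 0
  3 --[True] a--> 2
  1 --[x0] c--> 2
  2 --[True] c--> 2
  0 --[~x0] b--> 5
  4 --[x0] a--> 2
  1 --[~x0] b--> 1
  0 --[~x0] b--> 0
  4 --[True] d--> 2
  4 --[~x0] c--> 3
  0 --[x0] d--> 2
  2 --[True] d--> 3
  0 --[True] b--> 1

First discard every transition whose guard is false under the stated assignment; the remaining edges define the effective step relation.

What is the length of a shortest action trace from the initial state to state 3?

Layered search for 3:
  L0 = {0}
  L1 = {1,2}
  L2 = {3,4}
3 enters at depth 2; path d·d

Answer: 2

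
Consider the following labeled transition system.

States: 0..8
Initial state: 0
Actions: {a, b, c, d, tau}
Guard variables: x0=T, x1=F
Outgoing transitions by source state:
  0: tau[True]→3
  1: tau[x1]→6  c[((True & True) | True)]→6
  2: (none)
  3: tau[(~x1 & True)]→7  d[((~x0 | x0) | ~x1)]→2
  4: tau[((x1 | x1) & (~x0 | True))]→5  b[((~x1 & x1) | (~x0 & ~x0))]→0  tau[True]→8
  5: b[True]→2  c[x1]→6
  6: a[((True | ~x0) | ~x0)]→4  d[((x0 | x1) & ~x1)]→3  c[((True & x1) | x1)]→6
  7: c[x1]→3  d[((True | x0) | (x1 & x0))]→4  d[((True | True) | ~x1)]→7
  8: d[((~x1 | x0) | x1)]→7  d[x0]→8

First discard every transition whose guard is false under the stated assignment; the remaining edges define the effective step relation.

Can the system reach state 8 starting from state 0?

Guard filter leaves 12 enabled edge(s).
depth 0: {0}
depth 1: {3}  now seen {0,3}
depth 2: {2,7}  now seen {0,2,3,7}
depth 3: {4}  now seen {0,2,3,4,7}
depth 4: {8}  now seen {0,2,3,4,7,8}
Reachable = {0,2,3,4,7,8}
witness 8: tau·tau·d·tau

Answer: REACHABLE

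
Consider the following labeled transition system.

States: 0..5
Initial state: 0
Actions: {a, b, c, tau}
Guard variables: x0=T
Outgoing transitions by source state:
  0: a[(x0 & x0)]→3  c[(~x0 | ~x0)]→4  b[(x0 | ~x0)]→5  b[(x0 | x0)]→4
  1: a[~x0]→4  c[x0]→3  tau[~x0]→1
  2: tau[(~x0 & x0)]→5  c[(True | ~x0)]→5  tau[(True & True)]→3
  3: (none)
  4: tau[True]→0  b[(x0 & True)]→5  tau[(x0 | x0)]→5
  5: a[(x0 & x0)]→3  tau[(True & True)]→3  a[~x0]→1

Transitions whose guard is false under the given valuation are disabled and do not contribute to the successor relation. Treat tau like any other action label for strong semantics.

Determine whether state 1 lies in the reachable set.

After dropping false guards: 11 live edges.
L0 = {0}
L1 = {3,4,5}  cumulative {0,3,4,5}
R = {0,3,4,5}

Answer: UNREACHABLE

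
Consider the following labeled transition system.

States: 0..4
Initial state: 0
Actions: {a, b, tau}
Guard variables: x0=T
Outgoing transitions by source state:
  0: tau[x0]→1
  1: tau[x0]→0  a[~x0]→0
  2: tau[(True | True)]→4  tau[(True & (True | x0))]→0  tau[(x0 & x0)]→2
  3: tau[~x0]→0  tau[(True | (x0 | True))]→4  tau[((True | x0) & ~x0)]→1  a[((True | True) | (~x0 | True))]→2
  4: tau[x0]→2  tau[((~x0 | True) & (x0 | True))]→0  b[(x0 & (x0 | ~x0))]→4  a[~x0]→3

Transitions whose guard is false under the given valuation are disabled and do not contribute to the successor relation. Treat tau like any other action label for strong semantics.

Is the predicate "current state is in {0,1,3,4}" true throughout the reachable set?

Answer: INVARIANT HOLDS

Trace:
Safe = {0,1,3,4}
Reachable = {0,1}
  0: safe
  1: safe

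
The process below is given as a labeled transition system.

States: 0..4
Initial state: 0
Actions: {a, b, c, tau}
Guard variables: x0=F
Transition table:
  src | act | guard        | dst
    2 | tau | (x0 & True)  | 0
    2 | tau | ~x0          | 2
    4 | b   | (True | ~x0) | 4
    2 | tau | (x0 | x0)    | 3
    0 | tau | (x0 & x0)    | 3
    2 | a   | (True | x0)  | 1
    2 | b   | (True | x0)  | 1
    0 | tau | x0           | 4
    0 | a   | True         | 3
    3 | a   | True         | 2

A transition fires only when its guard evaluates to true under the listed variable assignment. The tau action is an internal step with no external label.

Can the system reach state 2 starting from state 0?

Guard filter leaves 6 enabled edge(s).
depth 0: {0}
depth 1: {3}  total {0,3}
depth 2: {2}  total {0,2,3}
depth 3: {1}  total {0,1,2,3}
R = {0,1,2,3}
Path to 2: a·a

Answer: REACHABLE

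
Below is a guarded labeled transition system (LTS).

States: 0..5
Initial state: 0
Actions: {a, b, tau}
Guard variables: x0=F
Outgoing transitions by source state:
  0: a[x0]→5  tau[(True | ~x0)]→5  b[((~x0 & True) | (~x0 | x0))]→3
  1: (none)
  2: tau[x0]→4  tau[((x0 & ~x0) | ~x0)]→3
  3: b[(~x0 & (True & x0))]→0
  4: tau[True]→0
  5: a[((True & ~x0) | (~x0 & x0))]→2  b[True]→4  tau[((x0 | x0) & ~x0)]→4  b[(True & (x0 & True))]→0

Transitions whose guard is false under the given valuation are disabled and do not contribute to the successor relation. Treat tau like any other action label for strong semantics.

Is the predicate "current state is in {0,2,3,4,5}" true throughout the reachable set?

Allowed set {0,2,3,4,5}
Reachable = {0,2,3,4,5}
  0: ok
  2: ok
  3: ok
  4: ok
  5: ok

Answer: INVARIANT HOLDS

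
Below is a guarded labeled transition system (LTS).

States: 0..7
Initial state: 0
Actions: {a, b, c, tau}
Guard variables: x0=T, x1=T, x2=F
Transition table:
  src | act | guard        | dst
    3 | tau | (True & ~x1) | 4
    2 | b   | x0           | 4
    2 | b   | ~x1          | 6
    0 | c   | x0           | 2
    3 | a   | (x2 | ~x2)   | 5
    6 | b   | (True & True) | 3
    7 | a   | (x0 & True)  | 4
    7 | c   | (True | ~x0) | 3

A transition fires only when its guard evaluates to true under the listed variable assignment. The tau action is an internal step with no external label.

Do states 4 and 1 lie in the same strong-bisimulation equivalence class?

Compute ~ classes (split until stable):
  π0 = {{0,1,2,3,4,5,6,7}}
  π1 = {{0},{1,4,5},{2,6},{3},{7}}
  π2 = {{0},{1,4,5},{2},{3},{6},{7}}
Fixed point at round 3; 6 class(es).
class of 4: {1,4,5}; class of 1: {1,4,5}

Answer: BISIMILAR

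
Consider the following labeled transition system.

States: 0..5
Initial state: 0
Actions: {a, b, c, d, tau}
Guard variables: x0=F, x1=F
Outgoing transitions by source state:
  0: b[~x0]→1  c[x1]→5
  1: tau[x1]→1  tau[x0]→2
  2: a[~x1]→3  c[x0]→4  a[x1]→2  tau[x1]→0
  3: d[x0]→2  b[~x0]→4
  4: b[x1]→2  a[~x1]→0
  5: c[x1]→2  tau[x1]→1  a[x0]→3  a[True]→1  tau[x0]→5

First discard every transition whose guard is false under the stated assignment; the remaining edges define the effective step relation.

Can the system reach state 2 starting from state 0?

5 transition(s) survive guard evaluation.
L0 = {0}
L1 = {1}  now seen {0,1}
R = {0,1}

Answer: UNREACHABLE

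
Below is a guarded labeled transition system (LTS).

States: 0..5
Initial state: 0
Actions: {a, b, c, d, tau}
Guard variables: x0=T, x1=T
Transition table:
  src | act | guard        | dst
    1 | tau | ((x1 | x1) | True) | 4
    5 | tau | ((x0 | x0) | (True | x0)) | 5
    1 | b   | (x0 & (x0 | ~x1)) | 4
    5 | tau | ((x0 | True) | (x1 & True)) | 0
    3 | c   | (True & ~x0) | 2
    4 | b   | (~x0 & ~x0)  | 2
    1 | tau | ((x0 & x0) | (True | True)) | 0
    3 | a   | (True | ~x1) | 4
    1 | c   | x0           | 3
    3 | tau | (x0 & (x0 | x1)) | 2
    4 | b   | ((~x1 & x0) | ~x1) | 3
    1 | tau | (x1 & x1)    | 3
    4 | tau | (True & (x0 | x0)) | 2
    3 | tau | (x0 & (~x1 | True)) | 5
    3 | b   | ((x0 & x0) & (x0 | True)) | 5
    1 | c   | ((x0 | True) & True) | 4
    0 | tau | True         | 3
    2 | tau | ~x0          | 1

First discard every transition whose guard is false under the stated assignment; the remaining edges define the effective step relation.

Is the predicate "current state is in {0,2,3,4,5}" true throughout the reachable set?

Answer: INVARIANT HOLDS

Analysis:
Safe = {0,2,3,4,5}
R = {0,2,3,4,5}
  0: safe
  2: safe
  3: safe
  4: safe
  5: safe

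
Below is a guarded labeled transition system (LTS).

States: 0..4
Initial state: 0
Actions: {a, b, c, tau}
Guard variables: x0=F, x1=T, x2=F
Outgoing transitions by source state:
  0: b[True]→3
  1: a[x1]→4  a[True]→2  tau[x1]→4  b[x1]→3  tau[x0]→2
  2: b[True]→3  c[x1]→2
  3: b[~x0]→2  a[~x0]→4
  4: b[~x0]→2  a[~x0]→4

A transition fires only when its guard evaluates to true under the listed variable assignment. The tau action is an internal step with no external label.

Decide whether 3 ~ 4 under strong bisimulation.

Answer: BISIMILAR

Working:
Bisimulation quotient by refinement:
  round 0: {{0,1,2,3,4}}
  round 1: {{0},{1},{2},{3,4}}
4 equivalence class(es) (converged in 2)
3∈{3,4}, 4∈{3,4}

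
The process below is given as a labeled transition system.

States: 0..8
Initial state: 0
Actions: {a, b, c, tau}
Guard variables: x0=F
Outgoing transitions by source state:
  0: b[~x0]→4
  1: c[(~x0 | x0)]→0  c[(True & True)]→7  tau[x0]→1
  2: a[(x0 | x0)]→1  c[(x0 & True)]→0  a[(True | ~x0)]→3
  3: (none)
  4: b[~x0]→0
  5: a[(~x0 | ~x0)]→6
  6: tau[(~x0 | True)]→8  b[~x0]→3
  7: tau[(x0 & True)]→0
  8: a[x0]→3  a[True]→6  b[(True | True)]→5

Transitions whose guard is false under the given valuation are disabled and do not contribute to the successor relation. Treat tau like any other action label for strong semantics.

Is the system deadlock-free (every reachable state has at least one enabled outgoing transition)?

Reach set: {0,4}
  0: b→4  [1 exit(s)]
  4: b→0  [1 exit(s)]

Answer: DEADLOCK-FREE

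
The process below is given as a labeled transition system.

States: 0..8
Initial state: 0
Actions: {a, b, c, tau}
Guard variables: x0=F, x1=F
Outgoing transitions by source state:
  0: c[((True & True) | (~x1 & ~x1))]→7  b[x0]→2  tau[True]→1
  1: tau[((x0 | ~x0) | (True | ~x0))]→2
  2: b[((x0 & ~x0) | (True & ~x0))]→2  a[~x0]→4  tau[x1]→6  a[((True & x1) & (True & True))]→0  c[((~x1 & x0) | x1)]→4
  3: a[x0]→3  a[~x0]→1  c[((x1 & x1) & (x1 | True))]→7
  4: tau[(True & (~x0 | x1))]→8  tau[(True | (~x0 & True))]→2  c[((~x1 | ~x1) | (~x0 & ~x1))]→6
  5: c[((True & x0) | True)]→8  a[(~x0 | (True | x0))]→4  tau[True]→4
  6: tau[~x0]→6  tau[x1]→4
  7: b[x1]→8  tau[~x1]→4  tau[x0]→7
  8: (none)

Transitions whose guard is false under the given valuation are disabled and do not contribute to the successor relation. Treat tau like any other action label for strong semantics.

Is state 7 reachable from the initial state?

Guard filter leaves 14 enabled edge(s).
Layer 0: {0}
Layer 1: {1,7}  now seen {0,1,7}
Layer 2: {2,4}  now seen {0,1,2,4,7}
Layer 3: {6,8}  now seen {0,1,2,4,6,7,8}
Reach set: {0,1,2,4,6,7,8}
witness 7: c

Answer: REACHABLE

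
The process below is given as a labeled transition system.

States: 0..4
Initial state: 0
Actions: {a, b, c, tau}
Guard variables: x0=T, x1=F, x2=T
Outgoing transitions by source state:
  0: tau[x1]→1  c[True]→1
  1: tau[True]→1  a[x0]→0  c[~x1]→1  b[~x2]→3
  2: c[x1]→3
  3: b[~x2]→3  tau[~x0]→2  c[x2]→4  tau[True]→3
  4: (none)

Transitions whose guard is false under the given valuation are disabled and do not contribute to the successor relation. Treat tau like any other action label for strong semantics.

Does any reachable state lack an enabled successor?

Answer: DEADLOCK-FREE

Working:
Reach set: {0,1}
  0: c→1  [1 out]
  1: a→0  c→1  tau→1  [3 out]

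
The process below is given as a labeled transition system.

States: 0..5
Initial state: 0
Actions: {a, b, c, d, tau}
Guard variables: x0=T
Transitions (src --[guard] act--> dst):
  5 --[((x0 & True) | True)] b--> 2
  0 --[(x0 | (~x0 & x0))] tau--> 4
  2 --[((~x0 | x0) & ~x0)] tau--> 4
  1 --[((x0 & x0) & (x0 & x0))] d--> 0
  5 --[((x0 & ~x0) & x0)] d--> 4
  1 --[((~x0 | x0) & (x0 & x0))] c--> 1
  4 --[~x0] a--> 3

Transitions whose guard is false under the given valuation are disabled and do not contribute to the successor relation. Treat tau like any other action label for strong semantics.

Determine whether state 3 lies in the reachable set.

After dropping false guards: 4 live edges.
L0 = {0}
L1 = {4}  total {0,4}
R = {0,4}

Answer: UNREACHABLE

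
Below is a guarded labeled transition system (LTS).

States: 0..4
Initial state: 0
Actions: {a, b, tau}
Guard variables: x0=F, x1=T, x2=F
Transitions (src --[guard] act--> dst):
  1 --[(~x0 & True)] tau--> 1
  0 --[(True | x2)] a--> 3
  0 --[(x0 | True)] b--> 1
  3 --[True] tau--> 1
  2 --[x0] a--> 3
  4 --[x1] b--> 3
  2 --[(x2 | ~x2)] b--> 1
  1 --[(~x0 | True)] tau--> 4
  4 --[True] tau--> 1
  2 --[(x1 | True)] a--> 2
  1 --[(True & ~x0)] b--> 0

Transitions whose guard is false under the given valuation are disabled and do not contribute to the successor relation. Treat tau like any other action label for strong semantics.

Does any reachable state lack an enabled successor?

Answer: DEADLOCK-FREE

Working:
Reach set: {0,1,3,4}
  0: a→3  b→1  [2 exit(s)]
  1: b→0  tau→1  tau→4  [3 exit(s)]
  3: tau→1  [1 exit(s)]
  4: b→3  tau→1  [2 exit(s)]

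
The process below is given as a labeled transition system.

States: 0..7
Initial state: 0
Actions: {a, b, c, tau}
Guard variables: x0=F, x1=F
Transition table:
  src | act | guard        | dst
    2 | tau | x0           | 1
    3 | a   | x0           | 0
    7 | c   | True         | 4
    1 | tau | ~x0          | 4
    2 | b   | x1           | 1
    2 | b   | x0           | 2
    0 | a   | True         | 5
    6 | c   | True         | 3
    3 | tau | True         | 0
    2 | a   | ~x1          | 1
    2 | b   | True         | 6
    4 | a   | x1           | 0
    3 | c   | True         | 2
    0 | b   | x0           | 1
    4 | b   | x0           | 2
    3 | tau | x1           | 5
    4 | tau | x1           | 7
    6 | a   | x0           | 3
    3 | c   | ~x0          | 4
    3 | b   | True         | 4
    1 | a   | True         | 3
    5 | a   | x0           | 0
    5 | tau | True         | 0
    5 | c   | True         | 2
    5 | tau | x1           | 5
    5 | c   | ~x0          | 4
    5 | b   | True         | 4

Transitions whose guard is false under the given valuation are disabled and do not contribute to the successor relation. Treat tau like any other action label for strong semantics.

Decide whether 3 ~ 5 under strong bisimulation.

Answer: BISIMILAR

Working:
Refine partition for ~:
  π0 = {{0,1,2,3,4,5,6,7}}
  π1 = {{0},{1},{2},{3,5},{4},{6,7}}
  π2 = {{0},{1},{2},{3,5},{4},{6},{7}}
Fixed point at round 3; 7 class(es).
3∈{3,5}, 5∈{3,5}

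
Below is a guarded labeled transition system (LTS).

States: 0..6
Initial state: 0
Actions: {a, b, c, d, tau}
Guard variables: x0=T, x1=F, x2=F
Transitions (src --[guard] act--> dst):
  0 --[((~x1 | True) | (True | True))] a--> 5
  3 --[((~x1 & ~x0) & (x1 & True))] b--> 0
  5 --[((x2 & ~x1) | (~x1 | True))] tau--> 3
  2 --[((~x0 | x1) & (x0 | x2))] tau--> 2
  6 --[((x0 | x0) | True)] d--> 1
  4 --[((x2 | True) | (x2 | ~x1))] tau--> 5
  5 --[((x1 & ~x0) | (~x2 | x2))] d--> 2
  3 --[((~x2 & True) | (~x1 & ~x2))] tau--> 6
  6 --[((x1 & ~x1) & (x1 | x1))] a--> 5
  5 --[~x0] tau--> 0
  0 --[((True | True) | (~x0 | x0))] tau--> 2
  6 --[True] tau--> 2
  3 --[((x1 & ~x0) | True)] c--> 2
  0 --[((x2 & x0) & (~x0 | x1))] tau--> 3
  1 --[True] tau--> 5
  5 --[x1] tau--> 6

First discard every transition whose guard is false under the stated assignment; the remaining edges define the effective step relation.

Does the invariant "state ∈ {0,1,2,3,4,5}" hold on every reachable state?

Inv-set: {0,1,2,3,4,5}
R = {0,1,2,3,5,6}
  0: safe
  1: safe
  2: safe
  3: safe
  5: safe
  6: VIOLATES
reach 6 via a·tau·tau — violates

Answer: INVARIANT VIOLATED at state 6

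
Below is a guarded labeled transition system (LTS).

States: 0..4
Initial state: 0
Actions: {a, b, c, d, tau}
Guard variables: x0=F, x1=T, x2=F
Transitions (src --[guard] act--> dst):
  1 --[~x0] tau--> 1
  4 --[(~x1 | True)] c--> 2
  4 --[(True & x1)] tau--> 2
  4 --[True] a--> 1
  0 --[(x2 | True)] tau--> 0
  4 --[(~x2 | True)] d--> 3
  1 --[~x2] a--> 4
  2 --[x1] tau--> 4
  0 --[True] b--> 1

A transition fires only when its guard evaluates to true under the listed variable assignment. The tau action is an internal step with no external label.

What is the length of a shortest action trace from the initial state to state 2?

Layered search for 2:
  L0 = {0}
  L1 = {1}
  L2 = {4}
  L3 = {2,3}
first hit 2 at d=3 via b·a·c

Answer: 3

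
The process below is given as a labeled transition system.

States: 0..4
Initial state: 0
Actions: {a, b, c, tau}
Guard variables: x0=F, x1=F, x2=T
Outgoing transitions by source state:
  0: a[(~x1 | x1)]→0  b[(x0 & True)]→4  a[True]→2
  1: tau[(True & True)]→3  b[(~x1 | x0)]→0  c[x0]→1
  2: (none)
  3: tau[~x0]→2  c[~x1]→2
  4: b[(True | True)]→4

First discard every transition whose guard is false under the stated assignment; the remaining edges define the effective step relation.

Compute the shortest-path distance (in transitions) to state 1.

Answer: UNREACHABLE

Working:
Layered search for 1:
  L0 = {0}
  L1 = {2}
1 never appears.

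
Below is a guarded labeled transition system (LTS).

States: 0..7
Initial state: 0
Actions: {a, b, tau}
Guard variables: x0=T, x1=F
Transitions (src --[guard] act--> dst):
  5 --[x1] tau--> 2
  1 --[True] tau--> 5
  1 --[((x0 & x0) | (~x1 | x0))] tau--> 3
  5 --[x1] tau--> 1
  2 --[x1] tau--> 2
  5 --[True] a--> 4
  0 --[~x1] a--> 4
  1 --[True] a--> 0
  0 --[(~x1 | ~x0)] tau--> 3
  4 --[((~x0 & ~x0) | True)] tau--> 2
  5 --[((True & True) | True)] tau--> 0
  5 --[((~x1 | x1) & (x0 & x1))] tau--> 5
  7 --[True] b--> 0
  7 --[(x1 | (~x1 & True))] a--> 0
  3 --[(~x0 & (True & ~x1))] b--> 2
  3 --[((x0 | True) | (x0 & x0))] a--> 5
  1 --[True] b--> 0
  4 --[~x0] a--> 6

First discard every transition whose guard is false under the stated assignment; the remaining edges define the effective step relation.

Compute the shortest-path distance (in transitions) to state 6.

BFS to 6:
  depth 0: {0}
  depth 1: {3,4}
  depth 2: {2,5}
6 never appears.

Answer: UNREACHABLE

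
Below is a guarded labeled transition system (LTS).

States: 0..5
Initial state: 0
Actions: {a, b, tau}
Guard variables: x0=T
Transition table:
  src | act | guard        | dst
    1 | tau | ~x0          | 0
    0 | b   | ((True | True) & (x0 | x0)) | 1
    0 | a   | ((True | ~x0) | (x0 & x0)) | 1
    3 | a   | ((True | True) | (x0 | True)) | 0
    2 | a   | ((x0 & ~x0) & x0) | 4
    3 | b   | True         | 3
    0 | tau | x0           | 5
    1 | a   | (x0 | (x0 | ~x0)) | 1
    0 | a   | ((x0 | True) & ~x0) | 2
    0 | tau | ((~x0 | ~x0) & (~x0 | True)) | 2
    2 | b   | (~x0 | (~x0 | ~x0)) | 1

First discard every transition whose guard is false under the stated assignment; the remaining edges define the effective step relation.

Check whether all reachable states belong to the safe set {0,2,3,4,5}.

Answer: INVARIANT VIOLATED at state 1

Trace:
Allowed set {0,2,3,4,5}
R = {0,1,5}
  0: ok
  1: VIOLATES
  5: ok
counterexample path to 1: b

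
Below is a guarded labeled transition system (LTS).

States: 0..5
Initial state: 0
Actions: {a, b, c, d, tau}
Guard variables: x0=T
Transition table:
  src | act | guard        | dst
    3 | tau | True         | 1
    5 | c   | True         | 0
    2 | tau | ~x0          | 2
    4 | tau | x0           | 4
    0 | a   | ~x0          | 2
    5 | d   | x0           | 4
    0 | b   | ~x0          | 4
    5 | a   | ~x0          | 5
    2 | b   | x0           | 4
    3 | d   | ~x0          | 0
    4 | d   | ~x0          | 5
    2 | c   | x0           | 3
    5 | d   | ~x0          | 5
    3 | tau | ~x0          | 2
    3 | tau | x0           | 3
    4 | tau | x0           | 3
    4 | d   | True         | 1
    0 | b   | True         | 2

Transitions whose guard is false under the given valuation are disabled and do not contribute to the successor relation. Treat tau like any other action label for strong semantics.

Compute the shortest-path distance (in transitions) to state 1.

BFS to 1:
  L0 = {0}
  L1 = {2}
  L2 = {3,4}
  L3 = {1}
1 enters at depth 3; path b·b·d

Answer: 3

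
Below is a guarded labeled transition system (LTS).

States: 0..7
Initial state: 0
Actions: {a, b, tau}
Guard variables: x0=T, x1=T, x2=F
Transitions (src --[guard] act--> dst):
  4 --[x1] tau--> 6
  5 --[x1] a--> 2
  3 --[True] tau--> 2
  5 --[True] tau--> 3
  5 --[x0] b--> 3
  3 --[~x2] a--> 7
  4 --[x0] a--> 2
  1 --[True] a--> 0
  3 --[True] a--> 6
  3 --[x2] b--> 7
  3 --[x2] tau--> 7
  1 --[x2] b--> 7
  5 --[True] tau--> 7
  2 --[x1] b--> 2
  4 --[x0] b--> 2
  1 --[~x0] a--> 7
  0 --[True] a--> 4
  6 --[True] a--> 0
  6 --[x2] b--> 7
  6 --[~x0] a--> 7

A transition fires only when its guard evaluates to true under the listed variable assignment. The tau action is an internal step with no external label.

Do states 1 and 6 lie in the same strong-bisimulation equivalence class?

Refine partition for ~:
  round 0: {{0,1,2,3,4,5,6,7}}
  round 1: {{0,1,6},{2},{3},{4,5},{7}}
  round 2: {{0},{1,6},{2},{3},{4},{5},{7}}
Fixed point at round 3; 7 class(es).
class of 1: {1,6}; class of 6: {1,6}

Answer: BISIMILAR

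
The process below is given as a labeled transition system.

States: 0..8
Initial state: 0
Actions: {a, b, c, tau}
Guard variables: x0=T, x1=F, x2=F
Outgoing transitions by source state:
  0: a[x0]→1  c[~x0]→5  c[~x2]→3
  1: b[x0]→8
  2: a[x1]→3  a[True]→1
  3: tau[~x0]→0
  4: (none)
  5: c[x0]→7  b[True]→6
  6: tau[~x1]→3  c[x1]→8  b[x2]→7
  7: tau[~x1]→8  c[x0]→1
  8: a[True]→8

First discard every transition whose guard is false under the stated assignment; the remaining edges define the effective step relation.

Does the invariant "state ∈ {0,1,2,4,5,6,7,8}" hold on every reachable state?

Inv-set: {0,1,2,4,5,6,7,8}
Reach set: {0,1,3,8}
  0: safe
  1: safe
  3: VIOLATES
  8: safe
reach 3 via c — violates

Answer: INVARIANT VIOLATED at state 3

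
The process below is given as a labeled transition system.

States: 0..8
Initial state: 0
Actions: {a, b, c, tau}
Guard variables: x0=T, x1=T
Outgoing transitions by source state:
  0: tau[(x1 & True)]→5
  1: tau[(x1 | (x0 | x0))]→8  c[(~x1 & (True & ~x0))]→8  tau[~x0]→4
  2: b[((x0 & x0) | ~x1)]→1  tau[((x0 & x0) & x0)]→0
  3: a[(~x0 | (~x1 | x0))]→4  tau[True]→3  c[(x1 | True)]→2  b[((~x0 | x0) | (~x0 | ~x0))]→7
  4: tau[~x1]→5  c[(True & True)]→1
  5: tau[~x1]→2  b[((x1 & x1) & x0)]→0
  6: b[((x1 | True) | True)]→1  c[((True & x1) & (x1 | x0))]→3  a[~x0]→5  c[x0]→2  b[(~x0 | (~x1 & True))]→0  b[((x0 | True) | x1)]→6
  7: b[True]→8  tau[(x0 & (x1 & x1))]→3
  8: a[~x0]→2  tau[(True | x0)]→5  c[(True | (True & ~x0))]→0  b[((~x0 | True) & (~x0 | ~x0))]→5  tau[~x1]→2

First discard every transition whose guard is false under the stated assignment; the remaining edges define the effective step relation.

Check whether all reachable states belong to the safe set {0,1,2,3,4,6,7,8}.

Answer: INVARIANT VIOLATED at state 5

Analysis:
Allowed set {0,1,2,3,4,6,7,8}
Reachable = {0,5}
  0: ok
  5: ✗ unsafe
witness against invariant: tau → 5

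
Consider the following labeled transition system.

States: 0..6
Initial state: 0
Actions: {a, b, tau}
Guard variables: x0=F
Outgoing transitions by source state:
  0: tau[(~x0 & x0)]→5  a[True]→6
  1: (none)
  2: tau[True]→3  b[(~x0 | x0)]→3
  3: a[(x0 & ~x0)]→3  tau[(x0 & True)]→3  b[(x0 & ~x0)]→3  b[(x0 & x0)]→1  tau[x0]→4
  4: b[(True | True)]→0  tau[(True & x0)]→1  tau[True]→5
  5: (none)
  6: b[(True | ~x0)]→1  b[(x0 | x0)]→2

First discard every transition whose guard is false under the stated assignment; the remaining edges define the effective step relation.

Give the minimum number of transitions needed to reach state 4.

Breadth-first toward 4:
  Layer 0: {0}
  Layer 1: {6}
  Layer 2: {1}
4 never appears.

Answer: UNREACHABLE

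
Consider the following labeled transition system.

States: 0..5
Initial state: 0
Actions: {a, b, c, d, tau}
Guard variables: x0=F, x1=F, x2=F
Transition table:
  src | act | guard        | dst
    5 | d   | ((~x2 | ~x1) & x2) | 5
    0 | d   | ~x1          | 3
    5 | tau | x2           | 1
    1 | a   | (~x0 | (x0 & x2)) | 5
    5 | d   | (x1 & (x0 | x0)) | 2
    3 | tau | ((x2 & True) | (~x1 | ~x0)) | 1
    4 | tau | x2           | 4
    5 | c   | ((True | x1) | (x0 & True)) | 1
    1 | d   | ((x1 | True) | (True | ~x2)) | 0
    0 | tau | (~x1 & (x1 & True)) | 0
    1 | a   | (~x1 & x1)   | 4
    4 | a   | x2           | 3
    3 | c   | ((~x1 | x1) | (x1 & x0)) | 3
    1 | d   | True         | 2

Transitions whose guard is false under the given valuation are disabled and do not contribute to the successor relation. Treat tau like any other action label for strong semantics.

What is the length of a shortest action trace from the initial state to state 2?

Layered search for 2:
  Layer 0: {0}
  Layer 1: {3}
  Layer 2: {1}
  Layer 3: {2,5}
first hit 2 at d=3 via d·tau·d

Answer: 3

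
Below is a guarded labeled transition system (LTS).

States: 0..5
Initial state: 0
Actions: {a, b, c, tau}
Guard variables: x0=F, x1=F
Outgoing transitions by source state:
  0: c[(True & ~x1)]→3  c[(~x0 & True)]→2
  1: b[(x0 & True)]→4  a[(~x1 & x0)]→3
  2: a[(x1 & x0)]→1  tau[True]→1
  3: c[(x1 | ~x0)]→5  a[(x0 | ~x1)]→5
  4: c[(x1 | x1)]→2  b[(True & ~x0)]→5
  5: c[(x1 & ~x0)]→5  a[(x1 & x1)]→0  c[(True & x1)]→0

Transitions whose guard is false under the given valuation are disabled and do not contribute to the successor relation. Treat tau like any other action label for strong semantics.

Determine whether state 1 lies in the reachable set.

After dropping false guards: 6 live edges.
L0 = {0}
L1 = {2,3}  total {0,2,3}
L2 = {1,5}  total {0,1,2,3,5}
Reachable = {0,1,2,3,5}
trace reaching 1: c·tau

Answer: REACHABLE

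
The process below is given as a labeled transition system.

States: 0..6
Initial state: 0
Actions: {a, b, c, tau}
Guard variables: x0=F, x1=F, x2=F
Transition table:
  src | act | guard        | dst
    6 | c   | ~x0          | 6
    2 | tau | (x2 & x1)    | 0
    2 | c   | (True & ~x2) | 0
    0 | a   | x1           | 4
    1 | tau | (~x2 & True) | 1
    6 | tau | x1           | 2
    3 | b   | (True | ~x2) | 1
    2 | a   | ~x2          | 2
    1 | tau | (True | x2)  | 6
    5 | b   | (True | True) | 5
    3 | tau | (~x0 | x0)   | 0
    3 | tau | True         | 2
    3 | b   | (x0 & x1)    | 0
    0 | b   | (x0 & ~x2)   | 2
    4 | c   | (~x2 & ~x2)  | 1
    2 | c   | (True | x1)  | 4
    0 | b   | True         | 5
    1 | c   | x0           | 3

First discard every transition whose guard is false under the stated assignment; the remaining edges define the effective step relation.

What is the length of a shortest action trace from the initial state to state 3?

Answer: UNREACHABLE

Analysis:
Layered search for 3:
  L0 = {0}
  L1 = {5}
3 never appears.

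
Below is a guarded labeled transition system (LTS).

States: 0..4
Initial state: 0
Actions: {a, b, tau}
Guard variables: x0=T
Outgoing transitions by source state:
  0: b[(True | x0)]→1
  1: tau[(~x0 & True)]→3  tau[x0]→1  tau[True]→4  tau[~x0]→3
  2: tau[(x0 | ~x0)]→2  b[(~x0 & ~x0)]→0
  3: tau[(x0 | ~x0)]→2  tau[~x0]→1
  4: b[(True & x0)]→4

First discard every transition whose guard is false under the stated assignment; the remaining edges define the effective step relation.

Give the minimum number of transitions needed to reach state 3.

Breadth-first toward 3:
  depth 0: {0}
  depth 1: {1}
  depth 2: {4}
3 never appears.

Answer: UNREACHABLE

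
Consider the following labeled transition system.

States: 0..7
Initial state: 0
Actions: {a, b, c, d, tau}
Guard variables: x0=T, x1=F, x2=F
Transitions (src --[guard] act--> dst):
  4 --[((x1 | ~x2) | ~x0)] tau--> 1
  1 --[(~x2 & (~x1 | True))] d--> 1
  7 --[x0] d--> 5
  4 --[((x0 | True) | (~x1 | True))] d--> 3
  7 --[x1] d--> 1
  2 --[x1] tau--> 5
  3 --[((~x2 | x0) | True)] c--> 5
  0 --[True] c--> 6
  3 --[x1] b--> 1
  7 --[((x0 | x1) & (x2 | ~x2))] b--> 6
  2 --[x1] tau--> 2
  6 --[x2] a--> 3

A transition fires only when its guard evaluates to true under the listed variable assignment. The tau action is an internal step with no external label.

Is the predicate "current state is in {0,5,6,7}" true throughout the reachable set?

Answer: INVARIANT HOLDS

Working:
Allowed set {0,5,6,7}
R = {0,6}
  0: ✓
  6: ✓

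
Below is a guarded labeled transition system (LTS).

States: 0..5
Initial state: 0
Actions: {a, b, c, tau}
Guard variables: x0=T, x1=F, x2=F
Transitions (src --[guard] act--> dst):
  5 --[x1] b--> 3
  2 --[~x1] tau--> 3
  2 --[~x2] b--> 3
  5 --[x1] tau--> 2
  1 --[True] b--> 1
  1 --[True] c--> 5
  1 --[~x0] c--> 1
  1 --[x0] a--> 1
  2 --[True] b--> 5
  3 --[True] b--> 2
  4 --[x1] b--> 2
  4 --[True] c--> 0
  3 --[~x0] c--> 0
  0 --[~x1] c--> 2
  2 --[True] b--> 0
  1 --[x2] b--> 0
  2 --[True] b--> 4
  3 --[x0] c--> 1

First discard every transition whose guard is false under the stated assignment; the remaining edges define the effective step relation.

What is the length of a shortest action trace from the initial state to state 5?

Answer: 2

Analysis:
Breadth-first toward 5:
  L0 = {0}
  L1 = {2}
  L2 = {3,4,5}
5 enters at depth 2; path c·b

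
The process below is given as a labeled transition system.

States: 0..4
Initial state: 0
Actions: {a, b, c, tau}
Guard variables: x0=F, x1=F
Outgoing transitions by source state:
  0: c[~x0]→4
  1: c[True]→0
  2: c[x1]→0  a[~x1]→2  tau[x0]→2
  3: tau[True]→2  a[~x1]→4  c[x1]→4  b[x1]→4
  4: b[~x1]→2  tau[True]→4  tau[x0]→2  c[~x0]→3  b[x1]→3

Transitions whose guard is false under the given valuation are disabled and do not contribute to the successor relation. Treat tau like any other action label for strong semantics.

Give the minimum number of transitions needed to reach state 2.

Answer: 2

Analysis:
Breadth-first toward 2:
  Layer 0: {0}
  Layer 1: {4}
  Layer 2: {2,3}
first hit 2 at d=2 via c·b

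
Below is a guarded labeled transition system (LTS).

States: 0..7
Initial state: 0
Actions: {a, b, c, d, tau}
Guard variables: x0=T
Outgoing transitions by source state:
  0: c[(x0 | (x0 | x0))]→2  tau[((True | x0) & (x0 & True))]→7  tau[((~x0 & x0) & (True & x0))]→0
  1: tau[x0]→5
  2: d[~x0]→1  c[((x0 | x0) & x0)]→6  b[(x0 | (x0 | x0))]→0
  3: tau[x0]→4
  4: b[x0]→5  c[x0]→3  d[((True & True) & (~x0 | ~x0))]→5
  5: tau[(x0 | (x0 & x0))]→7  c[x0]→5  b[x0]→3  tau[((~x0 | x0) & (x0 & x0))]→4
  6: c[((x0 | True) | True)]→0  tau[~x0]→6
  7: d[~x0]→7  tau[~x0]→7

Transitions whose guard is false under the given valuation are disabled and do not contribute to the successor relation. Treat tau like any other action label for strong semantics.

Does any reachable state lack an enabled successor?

Answer: DEADLOCK at state 7

Analysis:
Reachable = {0,2,6,7}
  0: c→2  tau→7  [deg 2]
  2: b→0  c→6  [deg 2]
  6: c→0  [deg 1]
  7: ∅  [no exit]
Path to 7: tau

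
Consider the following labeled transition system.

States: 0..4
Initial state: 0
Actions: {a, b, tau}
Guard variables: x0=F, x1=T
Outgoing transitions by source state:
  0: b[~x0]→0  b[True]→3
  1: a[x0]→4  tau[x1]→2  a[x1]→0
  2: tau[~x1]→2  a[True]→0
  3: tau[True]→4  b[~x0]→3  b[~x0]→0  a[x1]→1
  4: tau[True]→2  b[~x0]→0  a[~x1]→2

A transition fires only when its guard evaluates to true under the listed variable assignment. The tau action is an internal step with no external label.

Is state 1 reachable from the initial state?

11 transition(s) survive guard evaluation.
depth 0: {0}
depth 1: {3}  now seen {0,3}
depth 2: {1,4}  now seen {0,1,3,4}
depth 3: {2}  now seen {0,1,2,3,4}
Reachable = {0,1,2,3,4}
trace reaching 1: b·a

Answer: REACHABLE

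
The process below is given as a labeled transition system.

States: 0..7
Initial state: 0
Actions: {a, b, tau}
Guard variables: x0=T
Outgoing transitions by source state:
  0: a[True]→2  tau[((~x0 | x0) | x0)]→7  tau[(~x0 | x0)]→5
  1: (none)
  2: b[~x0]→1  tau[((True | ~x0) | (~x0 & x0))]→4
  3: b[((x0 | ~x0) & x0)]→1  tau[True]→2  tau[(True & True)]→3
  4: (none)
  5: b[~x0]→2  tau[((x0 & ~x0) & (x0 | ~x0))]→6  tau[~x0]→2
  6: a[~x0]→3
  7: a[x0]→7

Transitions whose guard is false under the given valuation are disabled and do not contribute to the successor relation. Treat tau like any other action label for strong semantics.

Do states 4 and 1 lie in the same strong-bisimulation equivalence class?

Answer: BISIMILAR

Trace:
Refine partition for ~:
  π0 = {{0,1,2,3,4,5,6,7}}
  π1 = {{0},{1,4,5,6},{2},{3},{7}}
Fixed point at round 2; 5 class(es).
4∈{1,4,5,6}, 1∈{1,4,5,6}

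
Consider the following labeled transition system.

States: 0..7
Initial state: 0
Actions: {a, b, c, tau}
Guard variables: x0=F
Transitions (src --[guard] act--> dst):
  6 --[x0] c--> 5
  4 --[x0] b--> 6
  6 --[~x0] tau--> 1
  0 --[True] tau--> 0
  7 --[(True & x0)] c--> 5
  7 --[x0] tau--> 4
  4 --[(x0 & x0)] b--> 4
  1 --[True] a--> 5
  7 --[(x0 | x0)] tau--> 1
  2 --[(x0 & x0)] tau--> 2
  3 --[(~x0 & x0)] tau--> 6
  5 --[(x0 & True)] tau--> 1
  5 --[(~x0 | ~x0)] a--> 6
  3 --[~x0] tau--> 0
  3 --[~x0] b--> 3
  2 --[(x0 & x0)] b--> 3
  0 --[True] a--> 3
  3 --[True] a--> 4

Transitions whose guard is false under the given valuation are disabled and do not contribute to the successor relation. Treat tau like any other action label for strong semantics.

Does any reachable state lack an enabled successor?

R = {0,3,4}
  0: a→3  tau→0  [2 out]
  3: a→4  b→3  tau→0  [3 out]
  4: ∅  [no exit]
witness 4: a·a

Answer: DEADLOCK at state 4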